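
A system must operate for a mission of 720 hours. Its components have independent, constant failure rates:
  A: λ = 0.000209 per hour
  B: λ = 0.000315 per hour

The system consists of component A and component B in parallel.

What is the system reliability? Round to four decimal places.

R(A) = exp(−0.000209 × 720) = 0.860295
R(B) = exp(−0.000315 × 720) = 0.797080
Parallel (A and B): 1 − (1 − 0.860295)(1 − 0.797080) = 0.9717

0.9717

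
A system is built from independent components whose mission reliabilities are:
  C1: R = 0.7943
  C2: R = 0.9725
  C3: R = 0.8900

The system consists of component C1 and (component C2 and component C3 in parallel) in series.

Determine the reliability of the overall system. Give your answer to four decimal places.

0.7919

Parallel (C2 and C3): 1 − (1 − 0.972500)(1 − 0.890000) = 0.996975
Series (C1 and [0.996975]): 0.794300 × 0.996975 = 0.7919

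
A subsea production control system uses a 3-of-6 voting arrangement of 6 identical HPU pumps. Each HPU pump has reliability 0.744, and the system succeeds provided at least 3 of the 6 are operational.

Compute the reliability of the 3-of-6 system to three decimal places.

0.959

R = Σ_{i=3}^{6} C(6,i) p^i (1−p)^{6−i} with p = 0.744
C(6,3)·0.744^3·0.256^3 = 0.13819
C(6,4)·0.744^4·0.256^2 = 0.30121
C(6,5)·0.744^5·0.256^1 = 0.35015
C(6,6)·0.744^6·0.256^0 = 0.16960
Sum = 0.959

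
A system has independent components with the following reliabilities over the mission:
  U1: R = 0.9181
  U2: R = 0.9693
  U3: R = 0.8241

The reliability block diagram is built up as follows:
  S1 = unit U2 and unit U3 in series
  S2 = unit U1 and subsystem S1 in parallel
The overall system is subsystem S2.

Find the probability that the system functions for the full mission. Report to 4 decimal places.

0.9835

Series (U2 and U3): 0.969300 × 0.824100 = 0.798800
Parallel (U1 and [0.798800]): 1 − (1 − 0.918100)(1 − 0.798800) = 0.9835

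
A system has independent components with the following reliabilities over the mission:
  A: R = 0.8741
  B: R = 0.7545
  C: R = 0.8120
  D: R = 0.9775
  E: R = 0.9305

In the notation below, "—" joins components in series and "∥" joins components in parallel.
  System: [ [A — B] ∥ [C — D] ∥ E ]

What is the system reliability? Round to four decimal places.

0.9951

Series (A and B): 0.874100 × 0.754500 = 0.659508
Series (C and D): 0.812000 × 0.977500 = 0.793730
Parallel ([0.659508], [0.793730], and E): 1 − (1 − 0.659508)(1 − 0.793730)(1 − 0.930500) = 0.9951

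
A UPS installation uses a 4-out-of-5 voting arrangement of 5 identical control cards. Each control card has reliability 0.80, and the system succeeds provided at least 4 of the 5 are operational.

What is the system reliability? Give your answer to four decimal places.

0.7373

R = Σ_{i=4}^{5} C(5,i) p^i (1−p)^{5−i} with p = 0.80
C(5,4)·0.80^4·0.20^1 = 0.409600
C(5,5)·0.80^5·0.20^0 = 0.327680
Sum = 0.7373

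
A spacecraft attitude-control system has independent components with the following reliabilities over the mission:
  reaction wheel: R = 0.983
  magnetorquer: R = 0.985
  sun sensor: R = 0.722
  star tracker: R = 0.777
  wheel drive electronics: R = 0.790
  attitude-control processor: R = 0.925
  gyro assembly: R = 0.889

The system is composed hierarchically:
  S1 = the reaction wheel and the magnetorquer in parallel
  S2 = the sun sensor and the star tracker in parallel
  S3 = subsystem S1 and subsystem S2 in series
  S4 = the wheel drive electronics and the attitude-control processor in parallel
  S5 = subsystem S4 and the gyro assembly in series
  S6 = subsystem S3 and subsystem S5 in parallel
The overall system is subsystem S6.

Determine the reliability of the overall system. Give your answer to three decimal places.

Parallel (reaction wheel and magnetorquer): 1 − (1 − 0.98300)(1 − 0.98500) = 0.99975
Parallel (sun sensor and star tracker): 1 − (1 − 0.72200)(1 − 0.77700) = 0.93801
Series ([0.99975] and [0.93801]): 0.99975 × 0.93801 = 0.93778
Parallel (wheel drive electronics and attitude-control processor): 1 − (1 − 0.79000)(1 − 0.92500) = 0.98425
Series ([0.98425] and gyro assembly): 0.98425 × 0.88900 = 0.87500
Parallel ([0.93778] and [0.87500]): 1 − (1 − 0.93778)(1 − 0.87500) = 0.992

0.992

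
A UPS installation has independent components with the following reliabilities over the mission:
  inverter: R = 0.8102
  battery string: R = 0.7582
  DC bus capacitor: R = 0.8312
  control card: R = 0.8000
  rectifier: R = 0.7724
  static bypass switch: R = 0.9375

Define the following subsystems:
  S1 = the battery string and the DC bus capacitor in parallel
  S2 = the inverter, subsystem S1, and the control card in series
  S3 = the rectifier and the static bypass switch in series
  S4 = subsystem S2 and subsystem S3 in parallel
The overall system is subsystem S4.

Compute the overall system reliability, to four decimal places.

Parallel (battery string and DC bus capacitor): 1 − (1 − 0.758200)(1 − 0.831200) = 0.959184
Series (inverter, [0.959184], and control card): 0.810200 × 0.959184 × 0.800000 = 0.621705
Series (rectifier and static bypass switch): 0.772400 × 0.937500 = 0.724125
Parallel ([0.621705] and [0.724125]): 1 − (1 − 0.621705)(1 − 0.724125) = 0.8956

0.8956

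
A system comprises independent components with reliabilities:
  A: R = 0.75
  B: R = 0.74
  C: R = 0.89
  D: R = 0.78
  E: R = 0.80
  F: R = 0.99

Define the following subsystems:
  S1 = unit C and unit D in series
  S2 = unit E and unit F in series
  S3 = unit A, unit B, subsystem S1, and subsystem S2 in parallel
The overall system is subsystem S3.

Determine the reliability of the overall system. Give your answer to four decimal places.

0.9959

Series (C and D): 0.890000 × 0.780000 = 0.694200
Series (E and F): 0.800000 × 0.990000 = 0.792000
Parallel (A, B, [0.694200], and [0.792000]): 1 − (1 − 0.750000)(1 − 0.740000)(1 − 0.694200)(1 − 0.792000) = 0.9959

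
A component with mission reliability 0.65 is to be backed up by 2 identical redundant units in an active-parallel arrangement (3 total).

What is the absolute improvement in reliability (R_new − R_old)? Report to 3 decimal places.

R_before = 0.65
R_after = 1 − (1 − 0.65)^3 = 0.957
ΔR = 0.957 − 0.65 = 0.307

0.307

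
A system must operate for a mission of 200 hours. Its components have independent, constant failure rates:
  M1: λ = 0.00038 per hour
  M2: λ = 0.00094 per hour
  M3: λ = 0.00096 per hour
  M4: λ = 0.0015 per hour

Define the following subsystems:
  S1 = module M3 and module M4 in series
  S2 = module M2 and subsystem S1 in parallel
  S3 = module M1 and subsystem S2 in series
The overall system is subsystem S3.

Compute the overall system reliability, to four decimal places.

0.8651

R(M1) = exp(−0.00038 × 200) = 0.926816
R(M2) = exp(−0.00094 × 200) = 0.828615
R(M3) = exp(−0.00096 × 200) = 0.825307
R(M4) = exp(−0.0015 × 200) = 0.740818
Series (M3 and M4): 0.825307 × 0.740818 = 0.611402
Parallel (M2 and [0.611402]): 1 − (1 − 0.828615)(1 − 0.611402) = 0.933400
Series (M1 and [0.933400]): 0.926816 × 0.933400 = 0.8651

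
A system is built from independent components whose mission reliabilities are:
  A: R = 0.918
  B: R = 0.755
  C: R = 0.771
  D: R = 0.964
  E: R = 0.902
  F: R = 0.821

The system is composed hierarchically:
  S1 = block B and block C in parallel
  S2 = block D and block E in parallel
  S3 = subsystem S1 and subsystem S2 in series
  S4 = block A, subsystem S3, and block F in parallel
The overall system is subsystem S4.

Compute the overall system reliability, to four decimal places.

Parallel (B and C): 1 − (1 − 0.755000)(1 − 0.771000) = 0.943895
Parallel (D and E): 1 − (1 − 0.964000)(1 − 0.902000) = 0.996472
Series ([0.943895] and [0.996472]): 0.943895 × 0.996472 = 0.940565
Parallel (A, [0.940565], and F): 1 − (1 − 0.918000)(1 − 0.940565)(1 − 0.821000) = 0.9991

0.9991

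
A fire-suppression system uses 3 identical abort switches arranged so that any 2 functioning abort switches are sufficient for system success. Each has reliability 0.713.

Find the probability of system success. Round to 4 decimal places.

R = Σ_{i=2}^{3} C(3,i) p^i (1−p)^{3−i} with p = 0.713
C(3,2)·0.713^2·0.287^1 = 0.437706
C(3,3)·0.713^3·0.287^0 = 0.362467
Sum = 0.8002

0.8002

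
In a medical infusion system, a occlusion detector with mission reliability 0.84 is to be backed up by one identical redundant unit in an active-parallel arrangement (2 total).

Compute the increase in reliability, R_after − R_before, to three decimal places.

0.134

R_before = 0.84
R_after = 1 − (1 − 0.84)^2 = 0.974
ΔR = 0.974 − 0.84 = 0.134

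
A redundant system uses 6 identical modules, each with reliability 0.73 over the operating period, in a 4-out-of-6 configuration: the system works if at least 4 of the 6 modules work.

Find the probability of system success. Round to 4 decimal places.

R = Σ_{i=4}^{6} C(6,i) p^i (1−p)^{6−i} with p = 0.73
C(6,4)·0.73^4·0.27^2 = 0.310535
C(6,5)·0.73^5·0.27^1 = 0.335838
C(6,6)·0.73^6·0.27^0 = 0.151334
Sum = 0.7977

0.7977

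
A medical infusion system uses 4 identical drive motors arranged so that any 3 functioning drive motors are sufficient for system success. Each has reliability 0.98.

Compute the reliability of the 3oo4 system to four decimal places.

0.9977

R = Σ_{i=3}^{4} C(4,i) p^i (1−p)^{4−i} with p = 0.98
C(4,3)·0.98^3·0.02^1 = 0.075295
C(4,4)·0.98^4·0.02^0 = 0.922368
Sum = 0.9977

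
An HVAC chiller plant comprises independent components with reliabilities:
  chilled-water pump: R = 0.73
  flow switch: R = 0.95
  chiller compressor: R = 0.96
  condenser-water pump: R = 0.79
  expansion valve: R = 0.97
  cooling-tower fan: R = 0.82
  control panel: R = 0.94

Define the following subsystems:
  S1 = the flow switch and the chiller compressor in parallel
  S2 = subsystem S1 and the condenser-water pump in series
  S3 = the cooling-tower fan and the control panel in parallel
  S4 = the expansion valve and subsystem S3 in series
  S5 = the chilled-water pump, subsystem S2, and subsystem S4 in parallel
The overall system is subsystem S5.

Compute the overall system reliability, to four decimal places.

0.9977

Parallel (flow switch and chiller compressor): 1 − (1 − 0.950000)(1 − 0.960000) = 0.998000
Series ([0.998000] and condenser-water pump): 0.998000 × 0.790000 = 0.788420
Parallel (cooling-tower fan and control panel): 1 − (1 − 0.820000)(1 − 0.940000) = 0.989200
Series (expansion valve and [0.989200]): 0.970000 × 0.989200 = 0.959524
Parallel (chilled-water pump, [0.788420], and [0.959524]): 1 − (1 − 0.730000)(1 − 0.788420)(1 − 0.959524) = 0.9977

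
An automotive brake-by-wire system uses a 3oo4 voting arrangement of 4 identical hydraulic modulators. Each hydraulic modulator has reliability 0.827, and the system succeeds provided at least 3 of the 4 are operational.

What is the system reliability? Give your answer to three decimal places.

0.859

R = Σ_{i=3}^{4} C(4,i) p^i (1−p)^{4−i} with p = 0.827
C(4,3)·0.827^3·0.173^1 = 0.39140
C(4,4)·0.827^4·0.173^0 = 0.46776
Sum = 0.859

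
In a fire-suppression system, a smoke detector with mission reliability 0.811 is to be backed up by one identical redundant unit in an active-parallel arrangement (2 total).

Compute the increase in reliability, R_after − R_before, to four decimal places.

0.1533

R_before = 0.811
R_after = 1 − (1 − 0.811)^2 = 0.9643
ΔR = 0.9643 − 0.811 = 0.1533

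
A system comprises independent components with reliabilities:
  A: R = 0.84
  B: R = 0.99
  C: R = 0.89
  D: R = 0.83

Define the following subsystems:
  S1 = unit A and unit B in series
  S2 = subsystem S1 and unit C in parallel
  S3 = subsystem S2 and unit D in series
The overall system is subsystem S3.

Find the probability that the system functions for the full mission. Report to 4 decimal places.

Series (A and B): 0.840000 × 0.990000 = 0.831600
Parallel ([0.831600] and C): 1 − (1 − 0.831600)(1 − 0.890000) = 0.981476
Series ([0.981476] and D): 0.981476 × 0.830000 = 0.8146

0.8146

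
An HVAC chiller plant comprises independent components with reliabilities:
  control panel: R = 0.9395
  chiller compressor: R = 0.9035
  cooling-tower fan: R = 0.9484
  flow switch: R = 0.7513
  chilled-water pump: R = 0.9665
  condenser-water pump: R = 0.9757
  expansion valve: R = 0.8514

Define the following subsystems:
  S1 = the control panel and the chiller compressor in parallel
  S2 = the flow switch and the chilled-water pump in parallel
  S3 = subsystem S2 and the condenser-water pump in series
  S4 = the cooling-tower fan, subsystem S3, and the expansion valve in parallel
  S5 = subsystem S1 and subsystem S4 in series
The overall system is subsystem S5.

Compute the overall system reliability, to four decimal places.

Parallel (control panel and chiller compressor): 1 − (1 − 0.939500)(1 − 0.903500) = 0.994162
Parallel (flow switch and chilled-water pump): 1 − (1 − 0.751300)(1 − 0.966500) = 0.991669
Series ([0.991669] and condenser-water pump): 0.991669 × 0.975700 = 0.967571
Parallel (cooling-tower fan, [0.967571], and expansion valve): 1 − (1 − 0.948400)(1 − 0.967571)(1 − 0.851400) = 0.999751
Series ([0.994162] and [0.999751]): 0.994162 × 0.999751 = 0.9939

0.9939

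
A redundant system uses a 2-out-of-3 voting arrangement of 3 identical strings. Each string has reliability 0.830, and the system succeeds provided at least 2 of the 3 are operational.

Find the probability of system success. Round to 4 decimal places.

R = Σ_{i=2}^{3} C(3,i) p^i (1−p)^{3−i} with p = 0.830
C(3,2)·0.830^2·0.170^1 = 0.351339
C(3,3)·0.830^3·0.170^0 = 0.571787
Sum = 0.9231

0.9231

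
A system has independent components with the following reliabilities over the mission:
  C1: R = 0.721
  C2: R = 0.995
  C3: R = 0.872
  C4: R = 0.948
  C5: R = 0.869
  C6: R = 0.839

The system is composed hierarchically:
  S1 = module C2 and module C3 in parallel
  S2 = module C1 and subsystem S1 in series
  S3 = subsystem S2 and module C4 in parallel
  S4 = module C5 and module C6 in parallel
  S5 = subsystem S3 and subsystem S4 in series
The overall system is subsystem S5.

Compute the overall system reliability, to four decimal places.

0.9647

Parallel (C2 and C3): 1 − (1 − 0.995000)(1 − 0.872000) = 0.999360
Series (C1 and [0.999360]): 0.721000 × 0.999360 = 0.720539
Parallel ([0.720539] and C4): 1 − (1 − 0.720539)(1 − 0.948000) = 0.985468
Parallel (C5 and C6): 1 − (1 − 0.869000)(1 − 0.839000) = 0.978909
Series ([0.985468] and [0.978909]): 0.985468 × 0.978909 = 0.9647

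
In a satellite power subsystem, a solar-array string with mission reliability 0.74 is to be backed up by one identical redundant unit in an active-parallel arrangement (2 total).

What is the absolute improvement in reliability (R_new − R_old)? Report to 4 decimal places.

0.1924

R_before = 0.74
R_after = 1 − (1 − 0.74)^2 = 0.9324
ΔR = 0.9324 − 0.74 = 0.1924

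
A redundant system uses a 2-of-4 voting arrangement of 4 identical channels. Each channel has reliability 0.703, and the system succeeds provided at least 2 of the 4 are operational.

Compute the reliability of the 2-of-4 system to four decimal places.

0.9186

R = Σ_{i=2}^{4} C(4,i) p^i (1−p)^{4−i} with p = 0.703
C(4,2)·0.703^2·0.297^2 = 0.261562
C(4,3)·0.703^3·0.297^1 = 0.412746
C(4,4)·0.703^4·0.297^0 = 0.244243
Sum = 0.9186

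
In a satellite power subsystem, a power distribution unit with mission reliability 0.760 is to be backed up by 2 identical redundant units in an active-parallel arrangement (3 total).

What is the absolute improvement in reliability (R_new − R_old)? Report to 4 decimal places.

R_before = 0.760
R_after = 1 − (1 − 0.760)^3 = 0.9862
ΔR = 0.9862 − 0.760 = 0.2262

0.2262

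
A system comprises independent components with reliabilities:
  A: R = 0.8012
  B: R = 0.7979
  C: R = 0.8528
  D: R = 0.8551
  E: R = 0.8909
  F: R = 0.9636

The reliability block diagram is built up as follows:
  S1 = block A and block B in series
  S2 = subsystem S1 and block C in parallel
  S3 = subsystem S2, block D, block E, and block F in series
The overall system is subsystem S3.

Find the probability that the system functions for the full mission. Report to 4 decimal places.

Series (A and B): 0.801200 × 0.797900 = 0.639277
Parallel ([0.639277] and C): 1 − (1 − 0.639277)(1 − 0.852800) = 0.946902
Series ([0.946902], D, E, and F): 0.946902 × 0.855100 × 0.890900 × 0.963600 = 0.6951

0.6951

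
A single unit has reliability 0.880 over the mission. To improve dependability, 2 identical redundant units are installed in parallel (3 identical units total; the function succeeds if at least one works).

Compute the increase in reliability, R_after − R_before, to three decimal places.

0.118

R_before = 0.880
R_after = 1 − (1 − 0.880)^3 = 0.998
ΔR = 0.998 − 0.880 = 0.118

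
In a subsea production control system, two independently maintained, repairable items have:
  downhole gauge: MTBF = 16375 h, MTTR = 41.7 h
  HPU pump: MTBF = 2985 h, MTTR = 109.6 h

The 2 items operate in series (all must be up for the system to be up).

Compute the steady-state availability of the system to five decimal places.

0.96213

A(downhole gauge) = MTBF/(MTBF+MTTR) = 16375/(16375+41.7) = 0.997460
A(HPU pump) = MTBF/(MTBF+MTTR) = 2985/(2985+109.6) = 0.964583
Series availability: 0.997460 × 0.964583 = 0.96213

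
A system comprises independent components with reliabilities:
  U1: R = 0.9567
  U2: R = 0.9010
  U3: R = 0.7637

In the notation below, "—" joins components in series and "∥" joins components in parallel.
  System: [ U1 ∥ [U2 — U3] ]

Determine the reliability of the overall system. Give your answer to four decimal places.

0.9865

Series (U2 and U3): 0.901000 × 0.763700 = 0.688094
Parallel (U1 and [0.688094]): 1 − (1 − 0.956700)(1 − 0.688094) = 0.9865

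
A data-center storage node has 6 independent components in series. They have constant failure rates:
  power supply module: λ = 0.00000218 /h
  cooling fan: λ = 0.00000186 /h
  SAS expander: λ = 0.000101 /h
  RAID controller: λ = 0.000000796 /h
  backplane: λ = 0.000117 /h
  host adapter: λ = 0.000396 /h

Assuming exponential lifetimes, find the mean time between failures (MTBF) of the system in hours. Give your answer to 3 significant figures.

Series of exponential components: λ_sys = Σ λ_i
λ_sys = 0.00000218 + 0.00000186 + 0.000101 + 0.000000796 + 0.000117 + 0.000396 = 6.1884e-04 /h
MTBF = 1 / λ_sys = 1620 h

1620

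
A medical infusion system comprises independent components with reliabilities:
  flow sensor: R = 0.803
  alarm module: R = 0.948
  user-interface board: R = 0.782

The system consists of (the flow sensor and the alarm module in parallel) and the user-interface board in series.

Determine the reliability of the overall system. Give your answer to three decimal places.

0.774

Parallel (flow sensor and alarm module): 1 − (1 − 0.80300)(1 − 0.94800) = 0.98976
Series ([0.98976] and user-interface board): 0.98976 × 0.78200 = 0.774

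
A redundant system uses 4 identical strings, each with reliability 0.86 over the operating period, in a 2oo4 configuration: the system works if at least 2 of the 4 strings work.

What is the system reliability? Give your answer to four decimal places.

R = Σ_{i=2}^{4} C(4,i) p^i (1−p)^{4−i} with p = 0.86
C(4,2)·0.86^2·0.14^2 = 0.086977
C(4,3)·0.86^3·0.14^1 = 0.356191
C(4,4)·0.86^4·0.14^0 = 0.547008
Sum = 0.9902

0.9902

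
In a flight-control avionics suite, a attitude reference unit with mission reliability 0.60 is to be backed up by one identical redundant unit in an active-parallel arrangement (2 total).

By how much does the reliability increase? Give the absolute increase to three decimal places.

0.240

R_before = 0.60
R_after = 1 − (1 − 0.60)^2 = 0.840
ΔR = 0.840 − 0.60 = 0.240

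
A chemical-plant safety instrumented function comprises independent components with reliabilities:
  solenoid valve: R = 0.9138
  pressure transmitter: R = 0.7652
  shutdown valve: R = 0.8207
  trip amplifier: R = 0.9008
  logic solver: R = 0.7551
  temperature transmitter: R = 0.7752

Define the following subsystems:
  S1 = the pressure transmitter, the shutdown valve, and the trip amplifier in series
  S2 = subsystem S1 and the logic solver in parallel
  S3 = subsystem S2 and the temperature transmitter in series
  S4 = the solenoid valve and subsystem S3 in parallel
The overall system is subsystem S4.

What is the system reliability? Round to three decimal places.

0.974

Series (pressure transmitter, shutdown valve, and trip amplifier): 0.76520 × 0.82070 × 0.90080 = 0.56570
Parallel ([0.56570] and logic solver): 1 − (1 − 0.56570)(1 − 0.75510) = 0.89364
Series ([0.89364] and temperature transmitter): 0.89364 × 0.77520 = 0.69275
Parallel (solenoid valve and [0.69275]): 1 − (1 − 0.91380)(1 − 0.69275) = 0.974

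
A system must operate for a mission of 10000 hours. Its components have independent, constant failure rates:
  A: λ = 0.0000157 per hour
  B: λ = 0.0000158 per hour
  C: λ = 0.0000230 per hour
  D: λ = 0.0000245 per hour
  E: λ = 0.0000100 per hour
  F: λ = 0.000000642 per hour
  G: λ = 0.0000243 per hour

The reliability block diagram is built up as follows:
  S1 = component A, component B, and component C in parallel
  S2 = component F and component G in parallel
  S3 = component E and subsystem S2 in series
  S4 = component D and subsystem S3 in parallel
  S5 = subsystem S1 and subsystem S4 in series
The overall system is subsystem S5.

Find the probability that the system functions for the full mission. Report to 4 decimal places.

R(A) = exp(−0.0000157 × 10000) = 0.854704
R(B) = exp(−0.0000158 × 10000) = 0.853850
R(C) = exp(−0.0000230 × 10000) = 0.794534
R(D) = exp(−0.0000245 × 10000) = 0.782705
R(E) = exp(−0.0000100 × 10000) = 0.904837
R(F) = exp(−0.000000642 × 10000) = 0.993601
R(G) = exp(−0.0000243 × 10000) = 0.784272
Parallel (A, B, and C): 1 − (1 − 0.854704)(1 − 0.853850)(1 − 0.794534) = 0.995637
Parallel (F and G): 1 − (1 − 0.993601)(1 − 0.784272) = 0.998620
Series (E and [0.998620]): 0.904837 × 0.998620 = 0.903588
Parallel (D and [0.903588]): 1 − (1 − 0.782705)(1 − 0.903588) = 0.979050
Series ([0.995637] and [0.979050]): 0.995637 × 0.979050 = 0.9748

0.9748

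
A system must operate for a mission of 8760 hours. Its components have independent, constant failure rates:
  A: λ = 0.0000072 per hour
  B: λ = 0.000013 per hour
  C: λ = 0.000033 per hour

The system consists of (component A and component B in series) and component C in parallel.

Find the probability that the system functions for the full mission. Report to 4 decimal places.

R(A) = exp(−0.0000072 × 8760) = 0.938876
R(B) = exp(−0.000013 × 8760) = 0.892365
R(C) = exp(−0.000033 × 8760) = 0.748952
Series (A and B): 0.938876 × 0.892365 = 0.837820
Parallel ([0.837820] and C): 1 − (1 − 0.837820)(1 − 0.748952) = 0.9593

0.9593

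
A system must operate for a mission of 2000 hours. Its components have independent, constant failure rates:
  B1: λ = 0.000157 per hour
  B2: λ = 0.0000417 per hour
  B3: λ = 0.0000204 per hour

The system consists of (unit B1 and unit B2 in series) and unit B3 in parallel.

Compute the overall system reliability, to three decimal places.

0.987

R(B1) = exp(−0.000157 × 2000) = 0.73052
R(B2) = exp(−0.0000417 × 2000) = 0.91998
R(B3) = exp(−0.0000204 × 2000) = 0.96002
Series (B1 and B2): 0.73052 × 0.91998 = 0.67206
Parallel ([0.67206] and B3): 1 − (1 − 0.67206)(1 − 0.96002) = 0.987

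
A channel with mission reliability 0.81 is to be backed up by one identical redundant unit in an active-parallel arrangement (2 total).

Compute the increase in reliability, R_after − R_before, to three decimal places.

0.154

R_before = 0.81
R_after = 1 − (1 − 0.81)^2 = 0.964
ΔR = 0.964 − 0.81 = 0.154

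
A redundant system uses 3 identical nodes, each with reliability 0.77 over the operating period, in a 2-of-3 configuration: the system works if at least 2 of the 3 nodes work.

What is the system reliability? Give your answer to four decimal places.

R = Σ_{i=2}^{3} C(3,i) p^i (1−p)^{3−i} with p = 0.77
C(3,2)·0.77^2·0.23^1 = 0.409101
C(3,3)·0.77^3·0.23^0 = 0.456533
Sum = 0.8656

0.8656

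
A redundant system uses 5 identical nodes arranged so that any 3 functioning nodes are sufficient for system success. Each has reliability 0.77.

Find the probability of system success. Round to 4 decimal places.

0.9164

R = Σ_{i=3}^{5} C(5,i) p^i (1−p)^{5−i} with p = 0.77
C(5,3)·0.77^3·0.23^2 = 0.241506
C(5,4)·0.77^4·0.23^1 = 0.404260
C(5,5)·0.77^5·0.23^0 = 0.270678
Sum = 0.9164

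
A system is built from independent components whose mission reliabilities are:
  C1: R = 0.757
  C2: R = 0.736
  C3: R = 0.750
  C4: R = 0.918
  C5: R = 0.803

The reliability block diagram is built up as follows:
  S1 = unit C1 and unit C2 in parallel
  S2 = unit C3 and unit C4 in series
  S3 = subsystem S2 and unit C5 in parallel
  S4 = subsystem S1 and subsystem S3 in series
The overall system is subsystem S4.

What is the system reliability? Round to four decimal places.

Parallel (C1 and C2): 1 − (1 − 0.757000)(1 − 0.736000) = 0.935848
Series (C3 and C4): 0.750000 × 0.918000 = 0.688500
Parallel ([0.688500] and C5): 1 − (1 − 0.688500)(1 − 0.803000) = 0.938635
Series ([0.935848] and [0.938635]): 0.935848 × 0.938635 = 0.8784

0.8784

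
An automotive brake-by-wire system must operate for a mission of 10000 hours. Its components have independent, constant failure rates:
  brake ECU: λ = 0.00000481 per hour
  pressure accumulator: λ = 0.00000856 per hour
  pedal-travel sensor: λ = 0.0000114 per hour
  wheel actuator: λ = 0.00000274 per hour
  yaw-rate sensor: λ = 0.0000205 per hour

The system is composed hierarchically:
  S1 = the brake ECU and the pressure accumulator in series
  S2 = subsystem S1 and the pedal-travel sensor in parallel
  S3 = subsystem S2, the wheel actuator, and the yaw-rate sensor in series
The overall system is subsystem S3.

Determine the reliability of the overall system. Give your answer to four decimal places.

0.7819

R(brake ECU) = exp(−0.00000481 × 10000) = 0.953038
R(pressure accumulator) = exp(−0.00000856 × 10000) = 0.917961
R(pedal-travel sensor) = exp(−0.0000114 × 10000) = 0.892258
R(wheel actuator) = exp(−0.00000274 × 10000) = 0.972972
R(yaw-rate sensor) = exp(−0.0000205 × 10000) = 0.814647
Series (brake ECU and pressure accumulator): 0.953038 × 0.917961 = 0.874852
Parallel ([0.874852] and pedal-travel sensor): 1 − (1 − 0.874852)(1 − 0.892258) = 0.986516
Series ([0.986516], wheel actuator, and yaw-rate sensor): 0.986516 × 0.972972 × 0.814647 = 0.7819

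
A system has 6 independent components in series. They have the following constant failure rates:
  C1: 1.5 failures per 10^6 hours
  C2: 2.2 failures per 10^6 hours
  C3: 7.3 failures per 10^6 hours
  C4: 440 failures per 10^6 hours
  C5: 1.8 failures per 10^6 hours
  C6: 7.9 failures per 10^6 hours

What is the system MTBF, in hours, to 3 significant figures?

2170

Series of exponential components: λ_sys = Σ λ_i
λ_sys = 0.0000015 + 0.0000022 + 0.0000073 + 0.00044 + 0.0000018 + 0.0000079 = 4.6070e-04 /h
MTBF = 1 / λ_sys = 2170 h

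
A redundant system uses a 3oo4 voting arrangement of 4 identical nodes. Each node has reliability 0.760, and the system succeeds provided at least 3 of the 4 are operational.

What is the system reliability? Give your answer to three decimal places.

0.755

R = Σ_{i=3}^{4} C(4,i) p^i (1−p)^{4−i} with p = 0.760
C(4,3)·0.760^3·0.240^1 = 0.42142
C(4,4)·0.760^4·0.240^0 = 0.33362
Sum = 0.755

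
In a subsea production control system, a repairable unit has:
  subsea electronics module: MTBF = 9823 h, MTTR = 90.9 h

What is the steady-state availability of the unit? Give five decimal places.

0.99083

A(subsea electronics module) = MTBF/(MTBF+MTTR) = 9823/(9823+90.9) = 0.99083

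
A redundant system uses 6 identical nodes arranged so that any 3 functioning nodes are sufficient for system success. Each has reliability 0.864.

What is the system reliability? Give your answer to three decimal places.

R = Σ_{i=3}^{6} C(6,i) p^i (1−p)^{6−i} with p = 0.864
C(6,3)·0.864^3·0.136^3 = 0.03245
C(6,4)·0.864^4·0.136^2 = 0.15461
C(6,5)·0.864^5·0.136^1 = 0.39288
C(6,6)·0.864^6·0.136^0 = 0.41599
Sum = 0.996

0.996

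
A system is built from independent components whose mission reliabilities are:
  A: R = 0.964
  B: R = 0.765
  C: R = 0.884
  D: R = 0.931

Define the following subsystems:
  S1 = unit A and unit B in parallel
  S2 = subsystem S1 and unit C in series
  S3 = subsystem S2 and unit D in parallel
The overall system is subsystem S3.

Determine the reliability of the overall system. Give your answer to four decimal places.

Parallel (A and B): 1 − (1 − 0.964000)(1 − 0.765000) = 0.991540
Series ([0.991540] and C): 0.991540 × 0.884000 = 0.876521
Parallel ([0.876521] and D): 1 − (1 − 0.876521)(1 − 0.931000) = 0.9915

0.9915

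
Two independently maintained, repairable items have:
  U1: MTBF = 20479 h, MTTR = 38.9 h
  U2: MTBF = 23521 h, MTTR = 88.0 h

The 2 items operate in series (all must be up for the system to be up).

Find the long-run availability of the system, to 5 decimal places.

A(U1) = MTBF/(MTBF+MTTR) = 20479/(20479+38.9) = 0.998104
A(U2) = MTBF/(MTBF+MTTR) = 23521/(23521+88.0) = 0.996273
Series availability: 0.998104 × 0.996273 = 0.99438

0.99438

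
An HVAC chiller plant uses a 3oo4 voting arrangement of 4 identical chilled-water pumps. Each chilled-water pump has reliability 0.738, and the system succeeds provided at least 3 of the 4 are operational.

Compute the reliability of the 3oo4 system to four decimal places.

0.7179

R = Σ_{i=3}^{4} C(4,i) p^i (1−p)^{4−i} with p = 0.738
C(4,3)·0.738^3·0.262^1 = 0.421241
C(4,4)·0.738^4·0.262^0 = 0.296637
Sum = 0.7179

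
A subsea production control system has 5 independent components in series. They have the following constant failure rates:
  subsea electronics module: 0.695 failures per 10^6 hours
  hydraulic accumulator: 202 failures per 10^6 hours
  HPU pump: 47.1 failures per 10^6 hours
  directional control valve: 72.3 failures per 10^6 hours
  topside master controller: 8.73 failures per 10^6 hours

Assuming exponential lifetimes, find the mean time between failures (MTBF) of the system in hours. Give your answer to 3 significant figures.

Series of exponential components: λ_sys = Σ λ_i
λ_sys = 0.000000695 + 0.000202 + 0.0000471 + 0.0000723 + 0.00000873 = 3.3082e-04 /h
MTBF = 1 / λ_sys = 3020 h

3020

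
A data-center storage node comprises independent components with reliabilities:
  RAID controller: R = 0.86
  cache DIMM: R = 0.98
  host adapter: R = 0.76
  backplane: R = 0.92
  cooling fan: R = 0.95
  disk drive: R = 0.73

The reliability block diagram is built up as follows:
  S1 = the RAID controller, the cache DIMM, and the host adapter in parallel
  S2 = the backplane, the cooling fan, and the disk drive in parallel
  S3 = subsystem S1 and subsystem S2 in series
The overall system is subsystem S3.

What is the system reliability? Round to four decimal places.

Parallel (RAID controller, cache DIMM, and host adapter): 1 − (1 − 0.860000)(1 − 0.980000)(1 − 0.760000) = 0.999328
Parallel (backplane, cooling fan, and disk drive): 1 − (1 − 0.920000)(1 − 0.950000)(1 − 0.730000) = 0.998920
Series ([0.999328] and [0.998920]): 0.999328 × 0.998920 = 0.9982

0.9982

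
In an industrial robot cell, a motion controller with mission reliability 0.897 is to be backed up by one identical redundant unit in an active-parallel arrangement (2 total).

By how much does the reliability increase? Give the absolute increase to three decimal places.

0.092

R_before = 0.897
R_after = 1 − (1 − 0.897)^2 = 0.989
ΔR = 0.989 − 0.897 = 0.092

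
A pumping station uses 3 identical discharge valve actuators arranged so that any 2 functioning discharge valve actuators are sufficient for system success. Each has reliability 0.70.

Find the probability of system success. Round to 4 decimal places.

R = Σ_{i=2}^{3} C(3,i) p^i (1−p)^{3−i} with p = 0.70
C(3,2)·0.70^2·0.30^1 = 0.441000
C(3,3)·0.70^3·0.30^0 = 0.343000
Sum = 0.7840

0.7840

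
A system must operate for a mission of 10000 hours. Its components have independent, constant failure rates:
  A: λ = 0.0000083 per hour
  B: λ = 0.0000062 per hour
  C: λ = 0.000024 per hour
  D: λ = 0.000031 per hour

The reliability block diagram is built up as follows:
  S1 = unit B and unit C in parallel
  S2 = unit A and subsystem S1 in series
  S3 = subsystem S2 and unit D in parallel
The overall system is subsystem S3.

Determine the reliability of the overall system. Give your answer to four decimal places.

R(A) = exp(−0.0000083 × 10000) = 0.920351
R(B) = exp(−0.0000062 × 10000) = 0.939883
R(C) = exp(−0.000024 × 10000) = 0.786628
R(D) = exp(−0.000031 × 10000) = 0.733447
Parallel (B and C): 1 − (1 − 0.939883)(1 − 0.786628) = 0.987173
Series (A and [0.987173]): 0.920351 × 0.987173 = 0.908546
Parallel ([0.908546] and D): 1 − (1 − 0.908546)(1 − 0.733447) = 0.9756

0.9756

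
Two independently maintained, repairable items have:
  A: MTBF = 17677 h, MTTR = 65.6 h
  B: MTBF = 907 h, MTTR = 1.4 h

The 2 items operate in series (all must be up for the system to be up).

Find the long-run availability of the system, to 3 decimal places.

A(A) = MTBF/(MTBF+MTTR) = 17677/(17677+65.6) = 0.996303
A(B) = MTBF/(MTBF+MTTR) = 907/(907+1.4) = 0.998459
Series availability: 0.996303 × 0.998459 = 0.995

0.995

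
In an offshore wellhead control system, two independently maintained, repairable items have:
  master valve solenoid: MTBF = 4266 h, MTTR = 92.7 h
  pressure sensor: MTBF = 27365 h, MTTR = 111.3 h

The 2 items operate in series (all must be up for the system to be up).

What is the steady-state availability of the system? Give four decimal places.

0.9748

A(master valve solenoid) = MTBF/(MTBF+MTTR) = 4266/(4266+92.7) = 0.978732
A(pressure sensor) = MTBF/(MTBF+MTTR) = 27365/(27365+111.3) = 0.995949
Series availability: 0.978732 × 0.995949 = 0.9748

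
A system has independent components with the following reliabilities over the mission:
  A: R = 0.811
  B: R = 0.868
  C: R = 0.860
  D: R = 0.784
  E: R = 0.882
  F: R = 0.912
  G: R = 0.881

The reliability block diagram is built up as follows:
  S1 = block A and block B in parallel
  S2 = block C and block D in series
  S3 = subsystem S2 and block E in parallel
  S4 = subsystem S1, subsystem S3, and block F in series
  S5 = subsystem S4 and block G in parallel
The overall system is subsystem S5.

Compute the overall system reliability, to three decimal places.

Parallel (A and B): 1 − (1 − 0.81100)(1 − 0.86800) = 0.97505
Series (C and D): 0.86000 × 0.78400 = 0.67424
Parallel ([0.67424] and E): 1 − (1 − 0.67424)(1 − 0.88200) = 0.96156
Series ([0.97505], [0.96156], and F): 0.97505 × 0.96156 × 0.91200 = 0.85506
Parallel ([0.85506] and G): 1 − (1 − 0.85506)(1 − 0.88100) = 0.983

0.983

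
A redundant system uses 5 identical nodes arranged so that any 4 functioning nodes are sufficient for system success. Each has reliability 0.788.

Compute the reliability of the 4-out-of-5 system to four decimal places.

R = Σ_{i=4}^{5} C(5,i) p^i (1−p)^{5−i} with p = 0.788
C(5,4)·0.788^4·0.212^1 = 0.408706
C(5,5)·0.788^5·0.212^0 = 0.303830
Sum = 0.7125

0.7125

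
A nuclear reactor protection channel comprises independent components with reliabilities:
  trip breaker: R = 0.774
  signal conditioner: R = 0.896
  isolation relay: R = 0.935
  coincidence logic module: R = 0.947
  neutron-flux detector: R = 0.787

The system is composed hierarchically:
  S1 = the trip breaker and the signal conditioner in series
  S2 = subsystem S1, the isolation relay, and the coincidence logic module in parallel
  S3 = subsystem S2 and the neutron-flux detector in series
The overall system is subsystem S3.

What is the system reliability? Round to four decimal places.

0.7862

Series (trip breaker and signal conditioner): 0.774000 × 0.896000 = 0.693504
Parallel ([0.693504], isolation relay, and coincidence logic module): 1 − (1 − 0.693504)(1 − 0.935000)(1 − 0.947000) = 0.998944
Series ([0.998944] and neutron-flux detector): 0.998944 × 0.787000 = 0.7862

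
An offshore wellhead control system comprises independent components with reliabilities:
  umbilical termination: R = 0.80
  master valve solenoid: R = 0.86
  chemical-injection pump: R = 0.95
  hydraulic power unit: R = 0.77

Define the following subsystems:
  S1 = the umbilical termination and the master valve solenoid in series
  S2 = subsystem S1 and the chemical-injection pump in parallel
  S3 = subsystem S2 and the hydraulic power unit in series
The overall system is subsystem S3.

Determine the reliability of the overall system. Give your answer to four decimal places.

0.7580

Series (umbilical termination and master valve solenoid): 0.800000 × 0.860000 = 0.688000
Parallel ([0.688000] and chemical-injection pump): 1 − (1 − 0.688000)(1 − 0.950000) = 0.984400
Series ([0.984400] and hydraulic power unit): 0.984400 × 0.770000 = 0.7580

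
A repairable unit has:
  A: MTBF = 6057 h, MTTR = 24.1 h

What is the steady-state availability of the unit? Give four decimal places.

A(A) = MTBF/(MTBF+MTTR) = 6057/(6057+24.1) = 0.9960

0.9960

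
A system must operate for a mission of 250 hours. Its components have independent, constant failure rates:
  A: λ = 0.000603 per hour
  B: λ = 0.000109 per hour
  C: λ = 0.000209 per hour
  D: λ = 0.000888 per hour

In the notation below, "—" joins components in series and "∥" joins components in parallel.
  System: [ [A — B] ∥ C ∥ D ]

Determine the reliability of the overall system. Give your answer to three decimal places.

0.998

R(A) = exp(−0.000603 × 250) = 0.86006
R(B) = exp(−0.000109 × 250) = 0.97312
R(C) = exp(−0.000209 × 250) = 0.94909
R(D) = exp(−0.000888 × 250) = 0.80092
Series (A and B): 0.86006 × 0.97312 = 0.83694
Parallel ([0.83694], C, and D): 1 − (1 − 0.83694)(1 − 0.94909)(1 − 0.80092) = 0.998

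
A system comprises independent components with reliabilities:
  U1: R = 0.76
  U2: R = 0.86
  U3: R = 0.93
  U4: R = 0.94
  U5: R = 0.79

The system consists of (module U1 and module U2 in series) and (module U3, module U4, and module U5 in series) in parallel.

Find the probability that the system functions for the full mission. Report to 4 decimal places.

Series (U1 and U2): 0.760000 × 0.860000 = 0.653600
Series (U3, U4, and U5): 0.930000 × 0.940000 × 0.790000 = 0.690618
Parallel ([0.653600] and [0.690618]): 1 − (1 − 0.653600)(1 − 0.690618) = 0.8928

0.8928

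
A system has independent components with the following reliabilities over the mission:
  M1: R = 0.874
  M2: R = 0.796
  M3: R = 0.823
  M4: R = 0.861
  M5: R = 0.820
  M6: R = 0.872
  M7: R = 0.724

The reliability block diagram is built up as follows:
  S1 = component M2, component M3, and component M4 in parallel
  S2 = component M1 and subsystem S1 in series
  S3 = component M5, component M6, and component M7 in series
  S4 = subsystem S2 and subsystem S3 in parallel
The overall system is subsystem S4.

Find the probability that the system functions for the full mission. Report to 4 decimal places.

0.9371

Parallel (M2, M3, and M4): 1 − (1 − 0.796000)(1 − 0.823000)(1 − 0.861000) = 0.994981
Series (M1 and [0.994981]): 0.874000 × 0.994981 = 0.869613
Series (M5, M6, and M7): 0.820000 × 0.872000 × 0.724000 = 0.517689
Parallel ([0.869613] and [0.517689]): 1 − (1 − 0.869613)(1 − 0.517689) = 0.9371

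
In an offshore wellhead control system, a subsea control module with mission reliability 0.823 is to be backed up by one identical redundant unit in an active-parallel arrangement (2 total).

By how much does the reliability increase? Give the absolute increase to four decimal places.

R_before = 0.823
R_after = 1 − (1 − 0.823)^2 = 0.9687
ΔR = 0.9687 − 0.823 = 0.1457

0.1457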